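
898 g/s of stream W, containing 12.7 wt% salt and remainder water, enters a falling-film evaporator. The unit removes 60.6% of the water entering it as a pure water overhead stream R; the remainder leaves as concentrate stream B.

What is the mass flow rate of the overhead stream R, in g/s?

475.1 g/s

water entering = 898×0.873 = 783.95 g/s; overhead removed = 0.606×783.95 = 475.08 g/s.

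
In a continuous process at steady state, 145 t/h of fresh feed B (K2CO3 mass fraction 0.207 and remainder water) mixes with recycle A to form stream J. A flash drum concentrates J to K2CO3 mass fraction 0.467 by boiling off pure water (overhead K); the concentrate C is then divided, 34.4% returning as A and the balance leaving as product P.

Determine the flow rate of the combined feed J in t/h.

178.7 t/h

Overall K2CO3 balance (none leaves overhead): K2CO3 in fresh feed = K2CO3 in product, i.e. 145×0.207 = (1−0.344)·C·0.467.
C = 30.015/(0.467×0.656) = 97.976 t/h.
Recycle A = 0.344×97.976 = 33.704 t/h.
Combined feed J = 145 + 33.704 = 178.7 t/h.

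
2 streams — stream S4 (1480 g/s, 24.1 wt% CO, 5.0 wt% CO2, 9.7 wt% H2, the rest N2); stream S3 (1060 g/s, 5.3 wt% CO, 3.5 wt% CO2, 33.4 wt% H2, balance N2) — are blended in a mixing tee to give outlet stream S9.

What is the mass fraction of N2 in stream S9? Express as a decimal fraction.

0.598

Total flow out = 1480 + 1060 = 2540 g/s.
N2 in = 1480×0.612 + 1060×0.578 = 1518.4 g/s.
N2 mass fraction in S9 = 1518.4/2540 = 0.598.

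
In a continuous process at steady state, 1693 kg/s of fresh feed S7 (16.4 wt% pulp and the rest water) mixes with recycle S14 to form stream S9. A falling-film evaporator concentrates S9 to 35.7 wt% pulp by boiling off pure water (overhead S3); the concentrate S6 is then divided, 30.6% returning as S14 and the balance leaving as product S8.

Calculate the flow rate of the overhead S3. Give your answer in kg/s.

Overall pulp balance (none leaves overhead): pulp in fresh feed = pulp in product, i.e. 1693×0.164 = (1−0.306)·S6·0.357.
S6 = 277.65/(0.357×0.694) = 1120.7 kg/s.
Recycle S14 = 0.306×1120.7 = 342.92 kg/s.
Combined feed S9 = 1693 + 342.92 = 2035.9 kg/s.
Overhead S3 = S9 − S6 = 2035.9 − 1120.7 = 915.26 kg/s.

915.3 kg/s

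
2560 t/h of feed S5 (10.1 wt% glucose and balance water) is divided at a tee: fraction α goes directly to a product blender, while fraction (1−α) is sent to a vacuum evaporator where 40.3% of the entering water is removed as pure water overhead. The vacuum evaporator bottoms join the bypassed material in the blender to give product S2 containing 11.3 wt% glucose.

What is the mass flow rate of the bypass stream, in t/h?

1810 t/h

All 2560×0.101 = 258.56 t/h of glucose reaches S2, so S2 = 258.56/0.113 = 2288.1 t/h and vapour = 271.86 t/h.
The evaporator receives (1−α)·2560 of feed at 0.899 water and removes 0.403 of that water:
0.403×0.899×(1−α)×2560 = 271.86
(1−α) = 271.86/927.48 = 0.2931;  α = 0.7069.
Bypass flow = 0.7069×2560 = 1809.6 t/h.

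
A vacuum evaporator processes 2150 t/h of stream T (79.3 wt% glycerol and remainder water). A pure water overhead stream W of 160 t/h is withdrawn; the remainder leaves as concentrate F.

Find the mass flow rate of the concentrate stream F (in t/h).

Concentrate = 2150 − 160 = 1990 t/h.

1990 t/h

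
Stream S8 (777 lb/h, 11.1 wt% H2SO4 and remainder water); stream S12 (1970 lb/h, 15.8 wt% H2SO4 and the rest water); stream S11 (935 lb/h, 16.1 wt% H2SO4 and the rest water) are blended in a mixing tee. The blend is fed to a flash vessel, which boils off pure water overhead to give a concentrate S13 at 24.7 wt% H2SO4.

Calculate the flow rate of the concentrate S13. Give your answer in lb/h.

2219 lb/h

H2SO4 entering = 777×0.111 + 1970×0.158 + 935×0.161 = 548.04 lb/h.
All H2SO4 reports to S13, so S13 = 548.04/0.247 = 2218.8 lb/h.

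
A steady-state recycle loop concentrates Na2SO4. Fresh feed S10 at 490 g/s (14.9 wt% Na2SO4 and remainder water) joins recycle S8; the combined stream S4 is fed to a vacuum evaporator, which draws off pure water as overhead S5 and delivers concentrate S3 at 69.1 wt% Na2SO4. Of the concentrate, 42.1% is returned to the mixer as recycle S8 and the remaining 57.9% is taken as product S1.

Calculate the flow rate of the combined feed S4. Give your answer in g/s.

Overall Na2SO4 balance (none leaves overhead): Na2SO4 in fresh feed = Na2SO4 in product, i.e. 490×0.149 = (1−0.421)·S3·0.691.
S3 = 73.01/(0.691×0.579) = 182.48 g/s.
Recycle S8 = 0.421×182.48 = 76.826 g/s.
Combined feed S4 = 490 + 76.826 = 566.83 g/s.

566.8 g/s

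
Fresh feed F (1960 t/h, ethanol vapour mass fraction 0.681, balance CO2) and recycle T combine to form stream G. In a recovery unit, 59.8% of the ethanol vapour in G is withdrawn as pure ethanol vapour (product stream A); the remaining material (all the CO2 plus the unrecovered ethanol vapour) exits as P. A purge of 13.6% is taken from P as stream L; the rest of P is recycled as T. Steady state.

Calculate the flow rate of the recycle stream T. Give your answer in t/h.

4682 t/h

CO2 enters only via F and leaves only via the purge: 1960×0.319 = 0.136×(CO2 in P), and the recovery unit passes all CO2, so CO2 in G = CO2 in P = 4597.4 t/h.
ethanol vapour in G: m_A = 1960×0.681 + (1−0.136)·(1−0.598)·m_A, so m_A = 1334.8/0.6527 = 2045.1 t/h.
P = (1−0.598)×2045.1 + 4597.4 = 5419.5 t/h.
Recycle T = (1−0.136)×5419.5 = 4682.4 t/h.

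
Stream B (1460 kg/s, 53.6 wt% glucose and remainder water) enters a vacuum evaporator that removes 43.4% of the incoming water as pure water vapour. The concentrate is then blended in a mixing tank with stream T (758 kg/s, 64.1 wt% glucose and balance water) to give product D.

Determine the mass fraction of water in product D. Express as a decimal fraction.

Vapour removed = 0.434×0.464×1460 = 294.01 kg/s; concentrate = 1166 kg/s.
water reaching the mixer = 383.43 (from concentrate) + 758×0.359 = 655.55 kg/s.
Product flow = 1166 + 758 = 1924 kg/s; water fraction = 0.341.

0.341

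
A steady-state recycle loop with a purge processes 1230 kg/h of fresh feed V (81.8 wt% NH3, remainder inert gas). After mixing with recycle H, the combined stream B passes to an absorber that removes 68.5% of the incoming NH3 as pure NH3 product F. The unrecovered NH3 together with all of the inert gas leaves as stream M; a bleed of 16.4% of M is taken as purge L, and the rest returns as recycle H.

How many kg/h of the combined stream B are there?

inert gas enters only via V and leaves only via the purge: 1230×0.182 = 0.164×(inert gas in M), and the absorber passes all inert gas, so inert gas in B = inert gas in M = 1365 kg/h.
NH3 in B: m_A = 1230×0.818 + (1−0.164)·(1−0.685)·m_A, so m_A = 1006.1/0.7367 = 1365.8 kg/h.
B = 1365.8 + 1365 = 2730.8 kg/h.

2731 kg/h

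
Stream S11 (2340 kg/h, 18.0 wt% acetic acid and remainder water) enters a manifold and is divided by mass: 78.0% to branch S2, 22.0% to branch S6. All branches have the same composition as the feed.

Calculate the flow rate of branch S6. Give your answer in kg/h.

Branch S6 flow = 0.220×2340 = 514.8 kg/h.

514.8 kg/h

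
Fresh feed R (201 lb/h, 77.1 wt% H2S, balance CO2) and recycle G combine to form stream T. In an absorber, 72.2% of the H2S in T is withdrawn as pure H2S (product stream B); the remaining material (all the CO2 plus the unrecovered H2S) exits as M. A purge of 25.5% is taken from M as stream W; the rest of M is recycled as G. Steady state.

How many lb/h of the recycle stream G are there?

175 lb/h

CO2 enters only via R and leaves only via the purge: 201×0.229 = 0.255×(CO2 in M), and the absorber passes all CO2, so CO2 in T = CO2 in M = 180.51 lb/h.
H2S in T: m_A = 201×0.771 + (1−0.255)·(1−0.722)·m_A, so m_A = 154.97/0.7929 = 195.45 lb/h.
M = (1−0.722)×195.45 + 180.51 = 234.84 lb/h.
Recycle G = (1−0.255)×234.84 = 174.96 lb/h.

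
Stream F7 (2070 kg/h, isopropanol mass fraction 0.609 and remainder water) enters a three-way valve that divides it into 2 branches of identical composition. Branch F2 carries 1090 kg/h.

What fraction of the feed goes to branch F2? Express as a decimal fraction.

Fraction to F2 = 1090/2070 = 0.5266.

0.527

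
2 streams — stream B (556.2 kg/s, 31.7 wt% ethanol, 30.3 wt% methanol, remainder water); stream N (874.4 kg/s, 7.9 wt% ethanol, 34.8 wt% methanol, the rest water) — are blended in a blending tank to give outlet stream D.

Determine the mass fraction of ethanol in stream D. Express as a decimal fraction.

Total flow out = 556.2 + 874.4 = 1430.6 kg/s.
ethanol in = 556.2×0.317 + 874.4×0.079 = 245.39 kg/s.
ethanol mass fraction in D = 245.39/1430.6 = 0.172.

0.172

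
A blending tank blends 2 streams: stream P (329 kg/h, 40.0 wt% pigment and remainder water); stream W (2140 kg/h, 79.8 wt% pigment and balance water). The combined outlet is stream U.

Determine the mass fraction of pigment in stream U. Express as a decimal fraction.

0.745

Total flow out = 329 + 2140 = 2469 kg/h.
pigment in = 329×0.400 + 2140×0.798 = 1839.3 kg/h.
pigment mass fraction in U = 1839.3/2469 = 0.745.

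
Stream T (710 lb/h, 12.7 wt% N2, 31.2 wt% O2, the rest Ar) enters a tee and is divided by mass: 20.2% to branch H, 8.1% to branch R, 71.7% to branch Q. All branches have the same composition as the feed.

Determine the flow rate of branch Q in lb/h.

Branch Q flow = 0.717×710 = 509.07 lb/h.

509.1 lb/h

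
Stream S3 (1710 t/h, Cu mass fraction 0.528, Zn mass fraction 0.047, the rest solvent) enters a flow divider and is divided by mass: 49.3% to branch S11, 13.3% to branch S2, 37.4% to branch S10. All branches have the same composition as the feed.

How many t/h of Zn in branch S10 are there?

Branch S10 total = 0.374×1710 = 639.54 t/h.
Zn in S10 = 0.047×639.54 = 30.058 t/h.

30.06 t/h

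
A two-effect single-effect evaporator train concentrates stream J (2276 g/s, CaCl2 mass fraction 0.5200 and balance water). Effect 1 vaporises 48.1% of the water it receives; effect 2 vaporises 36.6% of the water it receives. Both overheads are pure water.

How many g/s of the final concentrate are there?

water in feed = 2276×0.480 = 1092.5 g/s.
After stage 1: water left = (1−0.481)×1092.5 = 567; stream total = 1750.5 g/s.
After stage 2: water left = (1−0.366)×567 = 359.48; final concentrate = 1543 g/s.

1543 g/s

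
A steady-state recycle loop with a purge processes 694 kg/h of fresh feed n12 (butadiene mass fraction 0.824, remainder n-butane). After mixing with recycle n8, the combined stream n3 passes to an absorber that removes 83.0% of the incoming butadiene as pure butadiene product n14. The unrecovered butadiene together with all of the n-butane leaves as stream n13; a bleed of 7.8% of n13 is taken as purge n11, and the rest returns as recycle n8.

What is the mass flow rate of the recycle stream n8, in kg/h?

n-butane enters only via n12 and leaves only via the purge: 694×0.176 = 0.078×(n-butane in n13), and the absorber passes all n-butane, so n-butane in n3 = n-butane in n13 = 1565.9 kg/h.
butadiene in n3: m_A = 694×0.824 + (1−0.078)·(1−0.830)·m_A, so m_A = 571.86/0.8433 = 678.15 kg/h.
n13 = (1−0.830)×678.15 + 1565.9 = 1681.2 kg/h.
Recycle n8 = (1−0.078)×1681.2 = 1550.1 kg/h.

1550 kg/h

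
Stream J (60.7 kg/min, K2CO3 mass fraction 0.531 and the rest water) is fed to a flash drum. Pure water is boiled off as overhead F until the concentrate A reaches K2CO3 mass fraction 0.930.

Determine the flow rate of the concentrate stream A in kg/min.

34.66 kg/min

K2CO3 is conserved: 60.7×0.531 = 32.232 kg/min all reports to the concentrate.
Concentrate = 32.232/(target fraction) = 34.658 kg/min.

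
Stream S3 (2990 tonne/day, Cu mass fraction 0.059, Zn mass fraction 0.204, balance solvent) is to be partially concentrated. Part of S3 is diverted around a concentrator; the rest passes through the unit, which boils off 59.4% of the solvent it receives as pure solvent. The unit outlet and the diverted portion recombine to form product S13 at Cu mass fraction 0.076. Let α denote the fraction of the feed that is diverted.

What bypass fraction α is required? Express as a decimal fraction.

0.489

All 2990×0.059 = 176.41 tonne/day of Cu reaches S13, so S13 = 176.41/0.076 = 2321.2 tonne/day and vapour = 668.82 tonne/day.
The evaporator receives (1−α)·2990 of feed at 0.737 solvent and removes 0.594 of that solvent:
0.594×0.737×(1−α)×2990 = 668.82
(1−α) = 668.82/1309 = 0.5110;  α = 0.4890.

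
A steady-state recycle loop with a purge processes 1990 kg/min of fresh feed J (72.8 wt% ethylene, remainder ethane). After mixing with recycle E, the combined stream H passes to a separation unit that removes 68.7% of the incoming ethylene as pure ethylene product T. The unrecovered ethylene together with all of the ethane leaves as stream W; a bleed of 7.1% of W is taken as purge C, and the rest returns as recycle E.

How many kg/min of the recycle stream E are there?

ethane enters only via J and leaves only via the purge: 1990×0.272 = 0.071×(ethane in W), and the separation unit passes all ethane, so ethane in H = ethane in W = 7623.7 kg/min.
ethylene in H: m_A = 1990×0.728 + (1−0.071)·(1−0.687)·m_A, so m_A = 1448.7/0.7092 = 2042.7 kg/min.
W = (1−0.687)×2042.7 + 7623.7 = 8263 kg/min.
Recycle E = (1−0.071)×8263 = 7676.3 kg/min.

7676 kg/min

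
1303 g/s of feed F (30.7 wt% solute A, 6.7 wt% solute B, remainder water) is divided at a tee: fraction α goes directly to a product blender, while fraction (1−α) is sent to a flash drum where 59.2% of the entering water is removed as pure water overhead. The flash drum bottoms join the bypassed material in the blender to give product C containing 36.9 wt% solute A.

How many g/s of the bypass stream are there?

All 1303×0.307 = 400.02 g/s of solute A reaches C, so C = 400.02/0.369 = 1084.1 g/s and vapour = 218.93 g/s.
The evaporator receives (1−α)·1303 of feed at 0.626 water and removes 0.592 of that water:
0.592×0.626×(1−α)×1303 = 218.93
(1−α) = 218.93/482.88 = 0.4534;  α = 0.5466.
Bypass flow = 0.5466×1303 = 712.24 g/s.

712.2 g/s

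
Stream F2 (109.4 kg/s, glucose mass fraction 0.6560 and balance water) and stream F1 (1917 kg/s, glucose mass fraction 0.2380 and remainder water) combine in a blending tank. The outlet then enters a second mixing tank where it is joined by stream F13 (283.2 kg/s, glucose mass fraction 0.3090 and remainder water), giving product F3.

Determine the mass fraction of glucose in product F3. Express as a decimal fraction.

0.2665

Overall, product flow = 2309.6 kg/s.
glucose in = 109.4×0.656 + 1917×0.238 + 283.2×0.309 = 615.52 kg/s.
glucose fraction in F3 = 0.2665.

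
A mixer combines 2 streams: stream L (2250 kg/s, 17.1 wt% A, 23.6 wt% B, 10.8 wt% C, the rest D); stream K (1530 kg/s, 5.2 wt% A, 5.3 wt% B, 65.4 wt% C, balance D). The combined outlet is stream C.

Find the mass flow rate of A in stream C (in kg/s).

464.3 kg/s

A out = A in = 2250×0.171 + 1530×0.052 = 464.31 kg/s.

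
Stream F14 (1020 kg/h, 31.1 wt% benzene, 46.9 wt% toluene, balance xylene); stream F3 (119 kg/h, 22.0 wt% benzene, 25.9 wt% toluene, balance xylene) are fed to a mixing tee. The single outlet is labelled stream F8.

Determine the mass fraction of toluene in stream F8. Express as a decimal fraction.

0.447

Total flow out = 1020 + 119 = 1139 kg/h.
toluene in = 1020×0.469 + 119×0.259 = 509.2 kg/h.
toluene mass fraction in F8 = 509.2/1139 = 0.447.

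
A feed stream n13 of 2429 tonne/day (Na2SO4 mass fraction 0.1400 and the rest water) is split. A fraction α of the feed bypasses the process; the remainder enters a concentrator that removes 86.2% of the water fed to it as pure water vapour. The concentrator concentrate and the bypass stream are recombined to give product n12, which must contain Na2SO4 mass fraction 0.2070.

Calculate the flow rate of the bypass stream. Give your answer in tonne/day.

1368 tonne/day

All 2429×0.140 = 340.06 tonne/day of Na2SO4 reaches n12, so n12 = 340.06/0.207 = 1642.8 tonne/day and vapour = 786.2 tonne/day.
The evaporator receives (1−α)·2429 of feed at 0.860 water and removes 0.862 of that water:
0.862×0.860×(1−α)×2429 = 786.2
(1−α) = 786.2/1800.7 = 0.4366;  α = 0.5634.
Bypass flow = 0.5634×2429 = 1368.5 tonne/day.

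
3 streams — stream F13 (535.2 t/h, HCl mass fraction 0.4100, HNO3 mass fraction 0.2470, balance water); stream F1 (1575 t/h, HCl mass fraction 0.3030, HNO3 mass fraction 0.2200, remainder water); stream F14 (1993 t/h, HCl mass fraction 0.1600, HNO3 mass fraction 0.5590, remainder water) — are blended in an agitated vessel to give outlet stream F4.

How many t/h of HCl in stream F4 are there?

1016 t/h

HCl out = HCl in = 535.2×0.410 + 1575×0.303 + 1993×0.160 = 1015.5 t/h.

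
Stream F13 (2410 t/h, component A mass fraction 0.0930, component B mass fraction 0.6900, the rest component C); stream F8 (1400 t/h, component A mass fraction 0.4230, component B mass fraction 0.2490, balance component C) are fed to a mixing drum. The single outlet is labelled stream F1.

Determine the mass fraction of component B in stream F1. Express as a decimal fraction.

0.5280

Total flow out = 2410 + 1400 = 3810 t/h.
component B in = 2410×0.690 + 1400×0.249 = 2011.5 t/h.
component B mass fraction in F1 = 2011.5/3810 = 0.5280.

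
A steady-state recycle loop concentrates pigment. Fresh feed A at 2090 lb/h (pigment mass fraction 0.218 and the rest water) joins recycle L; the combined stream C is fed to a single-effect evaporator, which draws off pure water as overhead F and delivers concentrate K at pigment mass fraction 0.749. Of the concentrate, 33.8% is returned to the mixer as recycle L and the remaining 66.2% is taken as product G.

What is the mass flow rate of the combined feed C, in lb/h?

Overall pigment balance (none leaves overhead): pigment in fresh feed = pigment in product, i.e. 2090×0.218 = (1−0.338)·K·0.749.
K = 455.62/(0.749×0.662) = 918.89 lb/h.
Recycle L = 0.338×918.89 = 310.58 lb/h.
Combined feed C = 2090 + 310.58 = 2400.6 lb/h.

2401 lb/h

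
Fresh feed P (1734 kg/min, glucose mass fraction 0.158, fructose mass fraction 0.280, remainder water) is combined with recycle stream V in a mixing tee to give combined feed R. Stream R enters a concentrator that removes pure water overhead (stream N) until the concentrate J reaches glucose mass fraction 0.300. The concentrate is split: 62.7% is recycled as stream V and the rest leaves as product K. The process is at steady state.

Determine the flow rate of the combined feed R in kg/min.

3269 kg/min

Overall glucose balance (none leaves overhead): glucose in fresh feed = glucose in product, i.e. 1734×0.158 = (1−0.627)·J·0.300.
J = 273.97/(0.300×0.373) = 2448.4 kg/min.
Recycle V = 0.627×2448.4 = 1535.1 kg/min.
Combined feed R = 1734 + 1535.1 = 3269.1 kg/min.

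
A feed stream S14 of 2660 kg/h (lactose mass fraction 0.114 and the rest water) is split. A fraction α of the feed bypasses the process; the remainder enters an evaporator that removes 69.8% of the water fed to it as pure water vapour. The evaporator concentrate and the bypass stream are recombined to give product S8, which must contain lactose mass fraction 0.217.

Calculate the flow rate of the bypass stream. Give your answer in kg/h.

618.4 kg/h

All 2660×0.114 = 303.24 kg/h of lactose reaches S8, so S8 = 303.24/0.217 = 1397.4 kg/h and vapour = 1262.6 kg/h.
The evaporator receives (1−α)·2660 of feed at 0.886 water and removes 0.698 of that water:
0.698×0.886×(1−α)×2660 = 1262.6
(1−α) = 1262.6/1645 = 0.7675;  α = 0.2325.
Bypass flow = 0.2325×2660 = 618.4 kg/h.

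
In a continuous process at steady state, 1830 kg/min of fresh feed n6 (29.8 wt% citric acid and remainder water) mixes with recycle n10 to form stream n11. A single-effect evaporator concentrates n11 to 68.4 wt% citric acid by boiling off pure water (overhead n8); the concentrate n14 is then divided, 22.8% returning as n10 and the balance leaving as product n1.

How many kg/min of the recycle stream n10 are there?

235.5 kg/min

Overall citric acid balance (none leaves overhead): citric acid in fresh feed = citric acid in product, i.e. 1830×0.298 = (1−0.228)·n14·0.684.
n14 = 545.34/(0.684×0.772) = 1032.7 kg/min.
Recycle n10 = 0.228×1032.7 = 235.47 kg/min.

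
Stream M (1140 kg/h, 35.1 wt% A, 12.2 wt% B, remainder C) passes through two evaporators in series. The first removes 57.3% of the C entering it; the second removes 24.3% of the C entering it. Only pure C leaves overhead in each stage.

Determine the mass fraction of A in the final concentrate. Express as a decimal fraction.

C in feed = 1140×0.527 = 600.78 kg/h.
After stage 1: C left = (1−0.573)×600.78 = 256.53; stream total = 795.75 kg/h.
After stage 2: C left = (1−0.243)×256.53 = 194.2; final concentrate = 733.42 kg/h.
A fraction = 400.14/733.42 = 0.5456.

0.5456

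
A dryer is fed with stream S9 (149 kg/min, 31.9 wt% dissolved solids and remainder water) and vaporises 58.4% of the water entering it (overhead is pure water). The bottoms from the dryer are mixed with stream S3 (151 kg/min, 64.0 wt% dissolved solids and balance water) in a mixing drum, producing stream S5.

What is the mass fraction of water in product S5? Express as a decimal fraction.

Vapour removed = 0.584×0.681×149 = 59.258 kg/min; concentrate = 89.742 kg/min.
water reaching the mixer = 42.211 (from concentrate) + 151×0.360 = 96.571 kg/min.
Product flow = 89.742 + 151 = 240.74 kg/min; water fraction = 0.401.

0.401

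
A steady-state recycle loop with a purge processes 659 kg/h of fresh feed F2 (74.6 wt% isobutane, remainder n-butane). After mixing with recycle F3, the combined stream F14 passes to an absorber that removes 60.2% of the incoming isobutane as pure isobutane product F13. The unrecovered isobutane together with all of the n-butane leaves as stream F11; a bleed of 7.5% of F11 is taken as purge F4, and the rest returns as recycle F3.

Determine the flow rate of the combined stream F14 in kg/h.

n-butane enters only via F2 and leaves only via the purge: 659×0.254 = 0.075×(n-butane in F11), and the absorber passes all n-butane, so n-butane in F14 = n-butane in F11 = 2231.8 kg/h.
isobutane in F14: m_A = 659×0.746 + (1−0.075)·(1−0.602)·m_A, so m_A = 491.61/0.6319 = 778.05 kg/h.
F14 = 778.05 + 2231.8 = 3009.9 kg/h.

3010 kg/h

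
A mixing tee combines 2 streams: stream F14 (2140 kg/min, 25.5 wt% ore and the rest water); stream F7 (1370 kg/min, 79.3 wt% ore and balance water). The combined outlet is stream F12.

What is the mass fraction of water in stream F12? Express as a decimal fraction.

0.535

Total flow out = 2140 + 1370 = 3510 kg/min.
water in = 2140×0.745 + 1370×0.207 = 1877.9 kg/min.
water mass fraction in F12 = 1877.9/3510 = 0.535.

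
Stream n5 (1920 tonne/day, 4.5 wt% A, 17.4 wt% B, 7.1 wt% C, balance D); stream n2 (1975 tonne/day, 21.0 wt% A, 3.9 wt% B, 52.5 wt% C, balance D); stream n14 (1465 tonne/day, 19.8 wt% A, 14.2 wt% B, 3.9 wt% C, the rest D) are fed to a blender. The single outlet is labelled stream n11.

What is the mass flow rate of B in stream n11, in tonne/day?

619.1 tonne/day

B out = B in = 1920×0.174 + 1975×0.039 + 1465×0.142 = 619.13 tonne/day.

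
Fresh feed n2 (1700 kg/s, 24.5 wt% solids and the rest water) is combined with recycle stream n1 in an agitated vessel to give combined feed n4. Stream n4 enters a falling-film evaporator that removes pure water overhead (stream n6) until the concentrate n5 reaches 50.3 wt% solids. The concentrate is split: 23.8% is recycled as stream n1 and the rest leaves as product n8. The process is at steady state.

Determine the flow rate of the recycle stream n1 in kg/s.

258.6 kg/s

Overall solids balance (none leaves overhead): solids in fresh feed = solids in product, i.e. 1700×0.245 = (1−0.238)·n5·0.503.
n5 = 416.5/(0.503×0.762) = 1086.7 kg/s.
Recycle n1 = 0.238×1086.7 = 258.62 kg/s.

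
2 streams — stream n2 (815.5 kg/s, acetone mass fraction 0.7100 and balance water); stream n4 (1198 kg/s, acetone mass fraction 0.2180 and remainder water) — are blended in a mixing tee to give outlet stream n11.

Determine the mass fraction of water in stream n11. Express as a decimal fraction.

Total flow out = 815.5 + 1198 = 2013.5 kg/s.
water in = 815.5×0.290 + 1198×0.782 = 1173.3 kg/s.
water mass fraction in n11 = 1173.3/2013.5 = 0.5827.

0.5827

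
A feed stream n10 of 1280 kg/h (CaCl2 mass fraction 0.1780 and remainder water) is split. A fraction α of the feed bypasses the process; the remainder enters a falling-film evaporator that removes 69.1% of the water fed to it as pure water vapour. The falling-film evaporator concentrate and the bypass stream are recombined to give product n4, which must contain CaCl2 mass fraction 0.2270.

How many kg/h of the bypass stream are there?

All 1280×0.178 = 227.84 kg/h of CaCl2 reaches n4, so n4 = 227.84/0.227 = 1003.7 kg/h and vapour = 276.3 kg/h.
The evaporator receives (1−α)·1280 of feed at 0.822 water and removes 0.691 of that water:
0.691×0.822×(1−α)×1280 = 276.3
(1−α) = 276.3/727.04 = 0.3800;  α = 0.6200.
Bypass flow = 0.6200×1280 = 793.56 kg/h.

793.6 kg/h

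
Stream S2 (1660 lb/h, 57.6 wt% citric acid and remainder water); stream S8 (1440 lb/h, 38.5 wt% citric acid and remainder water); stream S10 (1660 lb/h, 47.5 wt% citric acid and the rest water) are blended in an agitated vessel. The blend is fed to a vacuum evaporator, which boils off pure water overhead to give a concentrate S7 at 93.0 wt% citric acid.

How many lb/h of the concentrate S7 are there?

2472 lb/h

citric acid entering = 1660×0.576 + 1440×0.385 + 1660×0.475 = 2299.1 lb/h.
All citric acid reports to S7, so S7 = 2299.1/0.930 = 2472.1 lb/h.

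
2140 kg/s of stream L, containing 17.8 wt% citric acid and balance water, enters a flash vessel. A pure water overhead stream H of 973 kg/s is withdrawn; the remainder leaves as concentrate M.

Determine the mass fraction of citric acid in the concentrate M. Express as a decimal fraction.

citric acid is not removed: 2140×0.178 = 380.92 kg/s of citric acid enters M.
Concentrate = 2140 − 973 = 1167 kg/s.
Mass fraction = 380.92/1167 = 0.326.

0.326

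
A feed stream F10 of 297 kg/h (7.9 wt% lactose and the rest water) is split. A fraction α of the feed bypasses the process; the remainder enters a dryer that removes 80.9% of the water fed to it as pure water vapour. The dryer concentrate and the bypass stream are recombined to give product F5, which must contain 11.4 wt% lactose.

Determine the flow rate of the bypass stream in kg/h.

174.6 kg/h

All 297×0.079 = 23.463 kg/h of lactose reaches F5, so F5 = 23.463/0.114 = 205.82 kg/h and vapour = 91.184 kg/h.
The evaporator receives (1−α)·297 of feed at 0.921 water and removes 0.809 of that water:
0.809×0.921×(1−α)×297 = 91.184
(1−α) = 91.184/221.29 = 0.4121;  α = 0.5879.
Bypass flow = 0.5879×297 = 174.62 kg/h.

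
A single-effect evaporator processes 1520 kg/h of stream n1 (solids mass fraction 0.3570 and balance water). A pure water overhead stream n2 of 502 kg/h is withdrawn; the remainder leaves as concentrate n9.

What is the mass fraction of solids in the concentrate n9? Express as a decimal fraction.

solids is not removed: 1520×0.357 = 542.64 kg/h of solids enters n9.
Concentrate = 1520 − 502 = 1018 kg/h.
Mass fraction = 542.64/1018 = 0.5330.

0.5330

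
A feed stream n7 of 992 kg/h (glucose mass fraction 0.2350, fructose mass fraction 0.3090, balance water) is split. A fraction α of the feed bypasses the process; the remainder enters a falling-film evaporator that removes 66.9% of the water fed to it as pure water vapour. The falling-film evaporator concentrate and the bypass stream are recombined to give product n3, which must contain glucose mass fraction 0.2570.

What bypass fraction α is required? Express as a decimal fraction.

All 992×0.235 = 233.12 kg/h of glucose reaches n3, so n3 = 233.12/0.257 = 907.08 kg/h and vapour = 84.918 kg/h.
The evaporator receives (1−α)·992 of feed at 0.456 water and removes 0.669 of that water:
0.669×0.456×(1−α)×992 = 84.918
(1−α) = 84.918/302.62 = 0.2806;  α = 0.7194.

0.719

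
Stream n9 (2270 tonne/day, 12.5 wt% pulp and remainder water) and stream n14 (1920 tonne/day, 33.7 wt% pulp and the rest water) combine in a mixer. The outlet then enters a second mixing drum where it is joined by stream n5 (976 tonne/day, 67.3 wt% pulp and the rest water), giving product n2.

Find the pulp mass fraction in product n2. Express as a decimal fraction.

Overall, product flow = 5166 tonne/day.
pulp in = 2270×0.125 + 1920×0.337 + 976×0.673 = 1587.6 tonne/day.
pulp fraction in n2 = 0.3073.

0.3073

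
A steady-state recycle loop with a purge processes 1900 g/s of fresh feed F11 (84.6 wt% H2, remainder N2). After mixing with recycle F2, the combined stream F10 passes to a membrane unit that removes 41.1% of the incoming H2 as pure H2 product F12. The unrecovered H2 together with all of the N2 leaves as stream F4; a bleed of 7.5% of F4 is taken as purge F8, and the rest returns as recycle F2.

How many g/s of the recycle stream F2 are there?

N2 enters only via F11 and leaves only via the purge: 1900×0.154 = 0.075×(N2 in F4), and the membrane unit passes all N2, so N2 in F10 = N2 in F4 = 3901.3 g/s.
H2 in F10: m_A = 1900×0.846 + (1−0.075)·(1−0.411)·m_A, so m_A = 1607.4/0.4552 = 3531.4 g/s.
F4 = (1−0.411)×3531.4 + 3901.3 = 5981.3 g/s.
Recycle F2 = (1−0.075)×5981.3 = 5532.7 g/s.

5533 g/s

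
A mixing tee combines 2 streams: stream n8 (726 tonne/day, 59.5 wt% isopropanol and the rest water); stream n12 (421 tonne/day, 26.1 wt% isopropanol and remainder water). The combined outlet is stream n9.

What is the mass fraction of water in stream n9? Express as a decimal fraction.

Total flow out = 726 + 421 = 1147 tonne/day.
water in = 726×0.405 + 421×0.739 = 605.15 tonne/day.
water mass fraction in n9 = 605.15/1147 = 0.528.

0.528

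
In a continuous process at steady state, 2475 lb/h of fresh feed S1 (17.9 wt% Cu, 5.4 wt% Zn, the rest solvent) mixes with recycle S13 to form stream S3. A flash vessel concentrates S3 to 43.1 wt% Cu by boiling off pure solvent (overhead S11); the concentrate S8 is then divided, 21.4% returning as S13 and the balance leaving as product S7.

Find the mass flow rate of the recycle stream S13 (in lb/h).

Overall Cu balance (none leaves overhead): Cu in fresh feed = Cu in product, i.e. 2475×0.179 = (1−0.214)·S8·0.431.
S8 = 443.02/(0.431×0.786) = 1307.8 lb/h.
Recycle S13 = 0.214×1307.8 = 279.86 lb/h.

279.9 lb/h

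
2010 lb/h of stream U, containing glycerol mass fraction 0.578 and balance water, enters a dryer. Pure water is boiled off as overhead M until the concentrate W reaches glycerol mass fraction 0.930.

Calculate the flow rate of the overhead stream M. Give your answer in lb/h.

glycerol is conserved: 2010×0.578 = 1161.8 lb/h all reports to the concentrate.
Concentrate = 1161.8/(target fraction) = 1249.2 lb/h.
Overhead = 2010 − 1249.2 = 760.77 lb/h.

760.8 lb/h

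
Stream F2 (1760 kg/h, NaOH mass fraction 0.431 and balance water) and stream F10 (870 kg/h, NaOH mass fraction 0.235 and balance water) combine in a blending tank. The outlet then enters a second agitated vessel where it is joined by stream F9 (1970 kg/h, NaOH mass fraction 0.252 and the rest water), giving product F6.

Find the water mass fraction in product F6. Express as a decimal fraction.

0.683

Overall, product flow = 4600 kg/h.
water in = 1760×0.569 + 870×0.765 + 1970×0.748 = 3140.6 kg/h.
water fraction in F6 = 0.683.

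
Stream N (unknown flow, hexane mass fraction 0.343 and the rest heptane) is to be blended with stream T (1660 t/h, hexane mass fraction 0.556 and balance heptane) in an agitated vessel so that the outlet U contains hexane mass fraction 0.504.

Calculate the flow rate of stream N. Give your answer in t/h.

536.1 t/h

Let N be the unknown flow. Total out = 1660 + N.
hexane balance: 922.96 + 0.343·N = 0.504·(1660 + N)
(0.343 − 0.504)·N = 0.504×1660 − 922.96 = -86.32
N = -86.32 / -0.161 = 536.15 t/h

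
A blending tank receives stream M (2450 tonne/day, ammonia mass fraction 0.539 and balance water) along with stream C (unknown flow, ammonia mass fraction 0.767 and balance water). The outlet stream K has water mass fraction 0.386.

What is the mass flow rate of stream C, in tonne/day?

1201 tonne/day

Let C be the unknown flow. Total out = 2450 + C.
water balance: 1129.5 + 0.233·C = 0.386·(2450 + C)
(0.233 − 0.386)·C = 0.386×2450 − 1129.5 = -183.75
C = -183.75 / -0.153 = 1201 tonne/day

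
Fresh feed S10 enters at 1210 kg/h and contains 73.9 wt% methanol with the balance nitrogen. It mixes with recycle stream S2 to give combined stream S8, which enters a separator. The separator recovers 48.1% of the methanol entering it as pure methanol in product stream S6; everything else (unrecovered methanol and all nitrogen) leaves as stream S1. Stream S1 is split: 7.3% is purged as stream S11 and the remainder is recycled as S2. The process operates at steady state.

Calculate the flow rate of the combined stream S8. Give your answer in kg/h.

nitrogen enters only via S10 and leaves only via the purge: 1210×0.261 = 0.073×(nitrogen in S1), and the separator passes all nitrogen, so nitrogen in S8 = nitrogen in S1 = 4326.2 kg/h.
methanol in S8: m_A = 1210×0.739 + (1−0.073)·(1−0.481)·m_A, so m_A = 894.19/0.5189 = 1723.3 kg/h.
S8 = 1723.3 + 4326.2 = 6049.4 kg/h.

6049 kg/h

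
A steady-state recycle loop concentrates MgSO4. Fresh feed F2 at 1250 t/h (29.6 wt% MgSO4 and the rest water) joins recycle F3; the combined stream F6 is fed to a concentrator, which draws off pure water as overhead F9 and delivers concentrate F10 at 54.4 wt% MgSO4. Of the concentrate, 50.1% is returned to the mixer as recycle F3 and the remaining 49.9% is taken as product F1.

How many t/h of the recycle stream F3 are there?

682.9 t/h

Overall MgSO4 balance (none leaves overhead): MgSO4 in fresh feed = MgSO4 in product, i.e. 1250×0.296 = (1−0.501)·F10·0.544.
F10 = 370/(0.544×0.499) = 1363 t/h.
Recycle F3 = 0.501×1363 = 682.87 t/h.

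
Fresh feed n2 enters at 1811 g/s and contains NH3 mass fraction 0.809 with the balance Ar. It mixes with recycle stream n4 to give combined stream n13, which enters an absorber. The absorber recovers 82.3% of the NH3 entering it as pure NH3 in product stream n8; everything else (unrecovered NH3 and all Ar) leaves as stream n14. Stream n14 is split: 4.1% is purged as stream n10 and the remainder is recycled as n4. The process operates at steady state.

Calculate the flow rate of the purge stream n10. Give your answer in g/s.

358.7 g/s

Ar enters only via n2 and leaves only via the purge: 1811×0.191 = 0.041×(Ar in n14), and the absorber passes all Ar, so Ar in n13 = Ar in n14 = 8436.6 g/s.
NH3 in n13: m_A = 1811×0.809 + (1−0.041)·(1−0.823)·m_A, so m_A = 1465.1/0.8303 = 1764.6 g/s.
n14 = (1−0.823)×1764.6 + 8436.6 = 8748.9 g/s.
Purge n10 = 0.041×8748.9 = 358.71 g/s.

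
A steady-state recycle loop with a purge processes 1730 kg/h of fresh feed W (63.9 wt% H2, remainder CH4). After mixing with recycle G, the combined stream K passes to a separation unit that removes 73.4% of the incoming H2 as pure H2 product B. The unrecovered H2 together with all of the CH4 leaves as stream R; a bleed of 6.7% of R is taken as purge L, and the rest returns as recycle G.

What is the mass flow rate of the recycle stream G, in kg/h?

9062 kg/h

CH4 enters only via W and leaves only via the purge: 1730×0.361 = 0.067×(CH4 in R), and the separation unit passes all CH4, so CH4 in K = CH4 in R = 9321.3 kg/h.
H2 in K: m_A = 1730×0.639 + (1−0.067)·(1−0.734)·m_A, so m_A = 1105.5/0.7518 = 1470.4 kg/h.
R = (1−0.734)×1470.4 + 9321.3 = 9712.5 kg/h.
Recycle G = (1−0.067)×9712.5 = 9061.7 kg/h.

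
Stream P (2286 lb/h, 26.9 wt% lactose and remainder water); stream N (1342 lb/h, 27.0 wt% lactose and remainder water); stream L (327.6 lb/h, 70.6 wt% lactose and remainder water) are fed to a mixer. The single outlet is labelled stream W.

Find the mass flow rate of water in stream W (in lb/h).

2747 lb/h

water out = water in = 2286×0.731 + 1342×0.730 + 327.6×0.294 = 2747 lb/h.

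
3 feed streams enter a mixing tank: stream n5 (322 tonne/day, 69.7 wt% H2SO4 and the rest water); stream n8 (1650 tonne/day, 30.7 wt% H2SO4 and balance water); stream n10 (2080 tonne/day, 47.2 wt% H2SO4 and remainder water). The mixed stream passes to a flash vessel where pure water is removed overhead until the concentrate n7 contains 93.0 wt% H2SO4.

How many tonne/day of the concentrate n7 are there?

1842 tonne/day

H2SO4 entering = 322×0.697 + 1650×0.307 + 2080×0.472 = 1712.7 tonne/day.
All H2SO4 reports to n7, so n7 = 1712.7/0.930 = 1841.7 tonne/day.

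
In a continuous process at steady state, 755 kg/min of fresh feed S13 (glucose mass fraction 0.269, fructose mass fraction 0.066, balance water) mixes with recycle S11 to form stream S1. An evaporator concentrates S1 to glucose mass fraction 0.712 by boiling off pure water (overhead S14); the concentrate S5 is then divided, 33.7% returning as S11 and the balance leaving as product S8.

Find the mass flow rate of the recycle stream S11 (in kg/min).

Overall glucose balance (none leaves overhead): glucose in fresh feed = glucose in product, i.e. 755×0.269 = (1−0.337)·S5·0.712.
S5 = 203.09/(0.712×0.663) = 430.23 kg/min.
Recycle S11 = 0.337×430.23 = 144.99 kg/min.

145 kg/min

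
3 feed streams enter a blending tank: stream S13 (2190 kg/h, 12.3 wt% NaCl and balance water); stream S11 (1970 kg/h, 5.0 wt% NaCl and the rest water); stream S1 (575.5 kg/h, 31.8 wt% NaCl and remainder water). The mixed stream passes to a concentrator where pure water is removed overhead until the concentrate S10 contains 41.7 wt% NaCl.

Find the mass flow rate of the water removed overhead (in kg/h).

NaCl entering = 2190×0.123 + 1970×0.050 + 575.5×0.318 = 550.88 kg/h.
All NaCl reports to S10, so S10 = 550.88/0.417 = 1321.1 kg/h.
Total feed = 4735.5 kg/h; overhead = 4735.5 − 1321.1 = 3414.4 kg/h.

3414 kg/h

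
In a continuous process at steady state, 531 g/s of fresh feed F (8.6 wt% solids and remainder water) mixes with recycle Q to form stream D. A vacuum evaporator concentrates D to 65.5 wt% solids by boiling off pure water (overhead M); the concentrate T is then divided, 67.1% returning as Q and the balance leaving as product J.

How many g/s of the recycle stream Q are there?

142.2 g/s

Overall solids balance (none leaves overhead): solids in fresh feed = solids in product, i.e. 531×0.086 = (1−0.671)·T·0.655.
T = 45.666/(0.655×0.329) = 211.91 g/s.
Recycle Q = 0.671×211.91 = 142.19 g/s.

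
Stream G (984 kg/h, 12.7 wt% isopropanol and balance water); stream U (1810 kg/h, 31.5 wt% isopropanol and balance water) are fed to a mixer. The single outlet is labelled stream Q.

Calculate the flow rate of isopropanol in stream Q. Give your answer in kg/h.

695.1 kg/h

isopropanol out = isopropanol in = 984×0.127 + 1810×0.315 = 695.12 kg/h.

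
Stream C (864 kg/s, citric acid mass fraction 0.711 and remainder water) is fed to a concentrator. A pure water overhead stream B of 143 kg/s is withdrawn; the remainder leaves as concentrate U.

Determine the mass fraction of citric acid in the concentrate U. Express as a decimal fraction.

0.852

citric acid is not removed: 864×0.711 = 614.3 kg/s of citric acid enters U.
Concentrate = 864 − 143 = 721 kg/s.
Mass fraction = 614.3/721 = 0.852.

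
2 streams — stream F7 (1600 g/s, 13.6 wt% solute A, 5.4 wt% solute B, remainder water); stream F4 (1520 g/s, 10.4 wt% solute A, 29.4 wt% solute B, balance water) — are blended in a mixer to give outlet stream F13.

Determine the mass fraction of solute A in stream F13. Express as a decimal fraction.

0.120

Total flow out = 1600 + 1520 = 3120 g/s.
solute A in = 1600×0.136 + 1520×0.104 = 375.68 g/s.
solute A mass fraction in F13 = 375.68/3120 = 0.120.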